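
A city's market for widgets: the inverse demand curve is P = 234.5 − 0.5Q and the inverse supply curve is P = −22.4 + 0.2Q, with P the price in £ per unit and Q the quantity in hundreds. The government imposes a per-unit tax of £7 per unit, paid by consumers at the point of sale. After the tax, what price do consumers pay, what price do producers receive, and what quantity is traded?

Rewrite in direct form: Qd = 469 − 2P and Qs = 5P + 112.
Without the tax, 469 − 2P = 5P + 112 gives 7P = 357, so P* = £51 and Q* = 367.
With the tax collected from consumers, demand (in seller-price terms) shifts: Qd = 469 − 2(P + 7).
Solving gives Q = 357 with consumers paying £56 and producers receiving £49 (the £7 wedge).
The less price-elastic side of the market bears the larger share of a per-unit tax.

Consumers pay £56; producers receive £49; quantity = 357.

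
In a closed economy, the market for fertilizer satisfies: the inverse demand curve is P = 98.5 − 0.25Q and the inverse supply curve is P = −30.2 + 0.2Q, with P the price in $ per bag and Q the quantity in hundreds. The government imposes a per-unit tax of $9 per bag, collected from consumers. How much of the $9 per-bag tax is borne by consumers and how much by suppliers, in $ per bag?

Rewrite in direct form: Qd = 394 − 4P and Qs = 5P + 151.
Before the tax: set 394 − 4P = 5P + 151 → P* = $27, Q* = 286.
With the tax collected from consumers, demand (in seller-price terms) shifts: Qd = 394 − 4(P + 9).
Solving gives Q = 266 with consumers paying $32 and suppliers receiving $23 (the $9 wedge).
Burden on consumers: $5; on suppliers: $4. (They sum to $9.)

Consumers bear $5 per bag; suppliers bear $4 per bag.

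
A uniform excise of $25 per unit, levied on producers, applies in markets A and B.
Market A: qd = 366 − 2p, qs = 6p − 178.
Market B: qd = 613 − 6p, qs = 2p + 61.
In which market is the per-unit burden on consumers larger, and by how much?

Market A, by $12.5.

Market A: pre-tax p* = $68, q* = 230; post-tax q = 192.5; per-unit burden on consumers = $18.75.
Market B: pre-tax p* = $69, q* = 199; post-tax q = 161.5; per-unit burden on consumers = $6.25.
Difference: $18.75 vs $6.25 → market A is larger by $12.5.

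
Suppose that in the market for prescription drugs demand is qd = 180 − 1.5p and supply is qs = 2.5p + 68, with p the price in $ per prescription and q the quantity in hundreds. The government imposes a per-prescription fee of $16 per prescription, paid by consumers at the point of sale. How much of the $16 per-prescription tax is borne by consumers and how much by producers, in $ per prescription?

Before the tax: set 180 − 1.5p = 2.5p + 68 → p* = $28, q* = 138.
With the tax collected from consumers, demand (in seller-price terms) shifts: qd = 180 − 1.5(p + 16).
New equilibrium: consumers pay $38, producers receive $22, q = 123. (Wedge: pb − ps = 16.)
Burden on consumers: $10; on producers: $6. (They sum to $16.)

Consumers bear $10 per prescription; producers bear $6 per prescription.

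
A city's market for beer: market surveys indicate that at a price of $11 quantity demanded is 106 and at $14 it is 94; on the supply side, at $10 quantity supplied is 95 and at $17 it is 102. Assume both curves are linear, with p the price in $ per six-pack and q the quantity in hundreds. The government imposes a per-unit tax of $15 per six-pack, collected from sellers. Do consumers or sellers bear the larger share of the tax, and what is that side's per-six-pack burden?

Sellers bear the larger share: $12 per six-pack.

Demand slope: (94 − 106)/(14 − 11) = -4, so qd = 150 − 4p.
Supply slope: (102 − 95)/(17 − 10) = 1, so qs = p + 85.
Before the tax: set 150 − 4p = p + 85 → p* = $13, q* = 98.
With the tax collected from sellers, supply shifts: qs = (p − 15) + 85.
New equilibrium: consumers pay $16, sellers receive $1, q = 86. (Wedge: pb − ps = 15.)
Per-six-pack burden: consumers $3, sellers $12.
Sellers take the larger share because supply is less price-elastic here (demand slope 4 vs supply slope 1).
The less price-elastic side of the market bears the larger share of a per-unit tax.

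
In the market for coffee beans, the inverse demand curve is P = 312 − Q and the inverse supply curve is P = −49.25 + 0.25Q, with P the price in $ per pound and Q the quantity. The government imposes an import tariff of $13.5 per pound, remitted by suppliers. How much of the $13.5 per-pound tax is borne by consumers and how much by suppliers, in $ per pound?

Inverting to Q(P) form: Qd = 312 − P; Qs = 4P + 197.
Without the tax, 312 − P = 4P + 197 gives 5P = 115, so P* = $23 and Q* = 289.
With the tax collected from suppliers, supply shifts: Qs = 4(P − 13.5) + 197.
Solving gives Q = 278.2 with consumers paying $33.8 and suppliers receiving $20.3 (the $13.5 wedge).
Burden on consumers: $10.8; on suppliers: $2.7. (They sum to $13.5.)

Consumers bear $10.8 per pound; suppliers bear $2.7 per pound.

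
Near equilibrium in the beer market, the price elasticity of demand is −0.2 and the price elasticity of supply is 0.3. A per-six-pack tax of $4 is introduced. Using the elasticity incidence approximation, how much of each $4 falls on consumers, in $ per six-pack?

Incidence ratio: consumers' share ≈ εs / (εs + |εd|) = 0.3 / (0.3 + 0.2) = 0.6.
So consumers bear ≈ 0.6 × $4 = $2.4; suppliers bear $1.6.

Consumers bear ≈ $2.4 per six-pack.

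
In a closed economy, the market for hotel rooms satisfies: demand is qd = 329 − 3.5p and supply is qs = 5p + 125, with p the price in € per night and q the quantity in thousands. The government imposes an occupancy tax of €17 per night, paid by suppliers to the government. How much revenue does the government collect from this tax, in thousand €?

Before the tax: set 329 − 3.5p = 5p + 125 → p* = €24, q* = 245.
With the tax collected from suppliers, supply shifts: qs = 5(p − 17) + 125.
Solving gives q = 210 with consumers paying €34 and suppliers receiving €17 (the €17 wedge).
Revenue = t · Q = 17 · 210 = €3570.

Tax revenue = €3570 thousand.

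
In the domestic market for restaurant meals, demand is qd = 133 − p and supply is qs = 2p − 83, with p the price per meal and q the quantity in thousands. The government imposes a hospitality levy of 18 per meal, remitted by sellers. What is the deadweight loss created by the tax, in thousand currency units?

Deadweight loss = 108 thousand.

Without the tax, 133 − p = 2p − 83 gives 3p = 216, so p* = 72 and q* = 61.
With the tax collected from sellers, supply shifts: qs = 2(p − 18) − 83.
New equilibrium: consumers pay 84, sellers receive 66, q = 49. (Wedge: pb − ps = 18.)
Quantity falls by |ΔQ| = |61 − 49| = 12.
DWL = ½ · t · |ΔQ| = ½ · 18 · 12 = 108.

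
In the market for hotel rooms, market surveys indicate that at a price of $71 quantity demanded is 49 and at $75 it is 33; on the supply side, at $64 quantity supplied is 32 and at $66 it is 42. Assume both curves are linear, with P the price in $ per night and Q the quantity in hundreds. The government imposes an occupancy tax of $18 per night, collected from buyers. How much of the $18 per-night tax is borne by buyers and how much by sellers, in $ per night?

Demand slope: (33 − 49)/(75 − 71) = -4, so Qd = 333 − 4P.
Supply slope: (42 − 32)/(66 − 64) = 5, so Qs = 5P − 288.
Without the tax, 333 − 4P = 5P − 288 gives 9P = 621, so P* = $69 and Q* = 57.
With the tax collected from buyers, demand (in seller-price terms) shifts: Qd = 333 − 4(P + 18).
Solving gives Q = 17 with buyers paying $79 and sellers receiving $61 (the $18 wedge).
Burden on buyers: $10; on sellers: $8. (They sum to $18.)

Buyers bear $10 per night; sellers bear $8 per night.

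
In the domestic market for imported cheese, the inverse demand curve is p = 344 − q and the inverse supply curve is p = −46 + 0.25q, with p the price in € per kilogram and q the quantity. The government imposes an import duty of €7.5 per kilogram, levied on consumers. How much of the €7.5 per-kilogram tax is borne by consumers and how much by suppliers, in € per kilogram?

Rewrite in direct form: qd = 344 − p and qs = 4p + 184.
Without the tax, 344 − p = 4p + 184 gives 5p = 160, so p* = €32 and q* = 312.
With the tax collected from consumers, demand (in seller-price terms) shifts: qd = 344 − (p + 7.5).
Solving gives q = 306 with consumers paying €38 and suppliers receiving €30.5 (the €7.5 wedge).
Burden on consumers: €6; on suppliers: €1.5. (They sum to €7.5.)
The less price-elastic side of the market bears the larger share of a per-unit tax.

Consumers bear €6 per kilogram; suppliers bear €1.5 per kilogram.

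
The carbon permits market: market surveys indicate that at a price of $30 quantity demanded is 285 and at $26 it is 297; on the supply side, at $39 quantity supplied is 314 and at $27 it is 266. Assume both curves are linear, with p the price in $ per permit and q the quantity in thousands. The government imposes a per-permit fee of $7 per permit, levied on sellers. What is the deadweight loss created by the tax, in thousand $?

Demand slope: (297 − 285)/(26 − 30) = -3, so qd = 375 − 3p.
Supply slope: (266 − 314)/(27 − 39) = 4, so qs = 4p + 158.
Without the tax, 375 − 3p = 4p + 158 gives 7p = 217, so p* = $31 and q* = 282.
With the tax collected from sellers, supply shifts: qs = 4(p − 7) + 158.
New equilibrium: consumers pay $35, sellers receive $28, q = 270. (Wedge: pb − ps = 7.)
Quantity falls by |ΔQ| = |282 − 270| = 12.
DWL = ½ · t · |ΔQ| = ½ · 7 · 12 = $42.

Deadweight loss = $42 thousand.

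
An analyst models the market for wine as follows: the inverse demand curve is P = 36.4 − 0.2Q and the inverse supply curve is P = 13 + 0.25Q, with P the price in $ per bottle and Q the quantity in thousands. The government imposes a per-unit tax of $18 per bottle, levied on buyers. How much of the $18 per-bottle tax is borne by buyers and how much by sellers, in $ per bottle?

Inverting to Q(P) form: Qd = 182 − 5P; Qs = 4P − 52.
Before the tax: set 182 − 5P = 4P − 52 → P* = $26, Q* = 52.
With the tax collected from buyers, demand (in seller-price terms) shifts: Qd = 182 − 5(P + 18).
New equilibrium: buyers pay $34, sellers receive $16, Q = 12. (Wedge: Pb − Ps = 18.)
Burden on buyers: $8; on sellers: $10. (They sum to $18.)
The less price-elastic side of the market bears the larger share of a per-unit tax.

Buyers bear $8 per bottle; sellers bear $10 per bottle.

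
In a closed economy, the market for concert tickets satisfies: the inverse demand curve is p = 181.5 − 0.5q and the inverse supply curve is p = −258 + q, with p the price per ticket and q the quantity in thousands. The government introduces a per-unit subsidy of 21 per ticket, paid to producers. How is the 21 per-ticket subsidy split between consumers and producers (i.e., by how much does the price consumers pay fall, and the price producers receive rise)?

Inverting to q(p) form: qd = 363 − 2p; qs = p + 258.
Without the subsidy, 363 − 2p = p + 258 gives 3p = 105, so p* = 35 and q* = 293.
With a per-unit subsidy paid to producers, each receives p + 21 per unit sold, so supply becomes qs = (p + 21) + 258.
Solving gives q = 307 with consumers paying 28 and producers receiving 49 (the 21 wedge).
Gain to consumers: 7; to producers: 14. (They sum to 21.)

Consumers gain 7 per ticket; producers gain 14 per ticket.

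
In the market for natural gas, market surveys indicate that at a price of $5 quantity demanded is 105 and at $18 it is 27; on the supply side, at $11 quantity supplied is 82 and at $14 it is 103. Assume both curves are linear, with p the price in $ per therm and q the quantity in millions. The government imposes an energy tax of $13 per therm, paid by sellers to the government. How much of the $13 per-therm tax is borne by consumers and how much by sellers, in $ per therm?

Demand slope: (27 − 105)/(18 − 5) = -6, so qd = 135 − 6p.
Supply slope: (103 − 82)/(14 − 11) = 7, so qs = 7p + 5.
Before the tax: set 135 − 6p = 7p + 5 → p* = $10, q* = 75.
With the tax collected from sellers, supply shifts: qs = 7(p − 13) + 5.
Solving gives q = 33 with consumers paying $17 and sellers receiving $4 (the $13 wedge).
Burden on consumers: $7; on sellers: $6. (They sum to $13.)
The less price-elastic side of the market bears the larger share of a per-unit tax.

Consumers bear $7 per therm; sellers bear $6 per therm.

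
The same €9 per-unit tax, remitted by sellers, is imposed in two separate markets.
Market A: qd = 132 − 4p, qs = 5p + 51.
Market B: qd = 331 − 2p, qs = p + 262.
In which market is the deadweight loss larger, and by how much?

Market A: pre-tax p* = €9, q* = 96; post-tax q = 76; deadweight loss = €90.
Market B: pre-tax p* = €23, q* = 285; post-tax q = 279; deadweight loss = €27.
Difference: €90 vs €27 → market A is larger by €63.

Market A, by €63.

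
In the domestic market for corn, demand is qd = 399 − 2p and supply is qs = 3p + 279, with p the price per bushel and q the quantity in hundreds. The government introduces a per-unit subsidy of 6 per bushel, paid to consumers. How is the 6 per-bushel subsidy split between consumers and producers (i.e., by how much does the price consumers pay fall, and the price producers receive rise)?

Consumers gain 3.6 per bushel; producers gain 2.4 per bushel.

Before the subsidy: set 399 − 2p = 3p + 279 → p* = 24, q* = 351.
With a per-unit subsidy paid to consumers, each effectively pays p − 6, so demand becomes qd = 399 − 2(p − 6).
New equilibrium: consumers pay 20.4, producers receive 26.4, q = 358.2. (Wedge: pb − ps = −6.)
Gain to consumers: 3.6; to producers: 2.4. (They sum to 6.)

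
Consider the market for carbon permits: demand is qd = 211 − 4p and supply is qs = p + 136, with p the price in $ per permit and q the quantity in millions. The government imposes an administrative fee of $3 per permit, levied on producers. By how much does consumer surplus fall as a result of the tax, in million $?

Before the tax: set 211 − 4p = p + 136 → p* = $15, q* = 151.
With the tax collected from producers, supply shifts: qs = (p − 3) + 136.
New equilibrium: buyers pay $15.6, producers receive $12.6, q = 148.6. (Wedge: pb − ps = 3.)
ΔCS is the trapezoid between Q = 148.6 and Q = 151 of height $0.6: ½ · (151 + 148.6) · 0.6 = $89.88.

Consumer surplus falls by $89.88 million.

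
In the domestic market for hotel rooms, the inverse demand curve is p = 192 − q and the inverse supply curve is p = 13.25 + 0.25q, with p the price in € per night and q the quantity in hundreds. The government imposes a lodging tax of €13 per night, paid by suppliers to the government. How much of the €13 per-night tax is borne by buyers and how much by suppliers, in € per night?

Buyers bear €10.4 per night; suppliers bear €2.6 per night.

Inverting to q(p) form: qd = 192 − p; qs = 4p − 53.
Before the tax: set 192 − p = 4p − 53 → p* = €49, q* = 143.
With the tax collected from suppliers, supply shifts: qs = 4(p − 13) − 53.
Solving gives q = 132.6 with buyers paying €59.4 and suppliers receiving €46.4 (the €13 wedge).
Burden on buyers: €10.4; on suppliers: €2.6. (They sum to €13.)
The less price-elastic side of the market bears the larger share of a per-unit tax.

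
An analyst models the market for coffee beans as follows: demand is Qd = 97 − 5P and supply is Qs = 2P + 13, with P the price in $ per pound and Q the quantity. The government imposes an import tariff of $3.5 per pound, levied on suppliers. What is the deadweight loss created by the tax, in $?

Without the tax, 97 − 5P = 2P + 13 gives 7P = 84, so P* = $12 and Q* = 37.
With the tax collected from suppliers, supply shifts: Qs = 2(P − 3.5) + 13.
New equilibrium: buyers pay $13, suppliers receive $9.5, Q = 32. (Wedge: Pb − Ps = 3.5.)
Quantity falls by |ΔQ| = |37 − 32| = 5.
DWL = ½ · t · |ΔQ| = ½ · 3.5 · 5 = $8.75.

Deadweight loss = $8.75.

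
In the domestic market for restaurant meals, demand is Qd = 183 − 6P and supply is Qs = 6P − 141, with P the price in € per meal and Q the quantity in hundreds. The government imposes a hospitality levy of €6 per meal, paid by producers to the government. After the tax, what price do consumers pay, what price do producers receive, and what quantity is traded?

Consumers pay €30; producers receive €24; quantity = 3.

Before the tax: set 183 − 6P = 6P − 141 → P* = €27, Q* = 21.
With the tax collected from producers, supply shifts: Qs = 6(P − 6) − 141.
New equilibrium: consumers pay €30, producers receive €24, Q = 3. (Wedge: Pb − Ps = 6.)
The less price-elastic side of the market bears the larger share of a per-unit tax.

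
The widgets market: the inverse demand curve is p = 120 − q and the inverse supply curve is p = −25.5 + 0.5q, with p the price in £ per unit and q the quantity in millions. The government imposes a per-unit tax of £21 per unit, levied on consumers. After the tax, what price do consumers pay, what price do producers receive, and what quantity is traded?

Rewrite in direct form: qd = 120 − p and qs = 2p + 51.
Without the tax, 120 − p = 2p + 51 gives 3p = 69, so p* = £23 and q* = 97.
With the tax collected from consumers, demand (in seller-price terms) shifts: qd = 120 − (p + 21).
Solving gives q = 83 with consumers paying £37 and producers receiving £16 (the £21 wedge).

Consumers pay £37; producers receive £16; quantity = 83.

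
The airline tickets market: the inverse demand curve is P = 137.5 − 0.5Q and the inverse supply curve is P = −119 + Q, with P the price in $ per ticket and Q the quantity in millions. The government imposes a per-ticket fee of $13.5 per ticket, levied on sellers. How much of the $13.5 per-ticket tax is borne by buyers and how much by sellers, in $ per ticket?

Rewrite in direct form: Qd = 275 − 2P and Qs = P + 119.
Without the tax, 275 − 2P = P + 119 gives 3P = 156, so P* = $52 and Q* = 171.
With the tax collected from sellers, supply shifts: Qs = (P − 13.5) + 119.
Solving gives Q = 162 with buyers paying $56.5 and sellers receiving $43 (the $13.5 wedge).
Burden on buyers: $4.5; on sellers: $9. (They sum to $13.5.)
The less price-elastic side of the market bears the larger share of a per-unit tax.

Buyers bear $4.5 per ticket; sellers bear $9 per ticket.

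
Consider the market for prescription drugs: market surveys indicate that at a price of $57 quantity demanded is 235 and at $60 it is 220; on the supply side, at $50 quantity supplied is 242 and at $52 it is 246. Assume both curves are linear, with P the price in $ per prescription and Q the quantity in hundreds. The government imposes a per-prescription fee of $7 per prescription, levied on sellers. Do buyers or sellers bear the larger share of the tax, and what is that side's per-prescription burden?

Demand slope: (220 − 235)/(60 − 57) = -5, so Qd = 520 − 5P.
Supply slope: (246 − 242)/(52 − 50) = 2, so Qs = 2P + 142.
Before the tax: set 520 − 5P = 2P + 142 → P* = $54, Q* = 250.
With the tax collected from sellers, supply shifts: Qs = 2(P − 7) + 142.
Solving gives Q = 240 with buyers paying $56 and sellers receiving $49 (the $7 wedge).
Per-prescription burden: buyers $2, sellers $5.
Sellers take the larger share because supply is less price-elastic here (demand slope 5 vs supply slope 2).

Sellers bear the larger share: $5 per prescription.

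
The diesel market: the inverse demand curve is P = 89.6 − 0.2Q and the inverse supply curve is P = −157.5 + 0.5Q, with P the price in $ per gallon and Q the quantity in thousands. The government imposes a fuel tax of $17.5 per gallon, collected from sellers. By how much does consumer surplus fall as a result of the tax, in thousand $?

Inverting to Q(P) form: Qd = 448 − 5P; Qs = 2P + 315.
Before the tax: set 448 − 5P = 2P + 315 → P* = $19, Q* = 353.
With the tax collected from sellers, supply shifts: Qs = 2(P − 17.5) + 315.
Solving gives Q = 328 with buyers paying $24 and sellers receiving $6.5 (the $17.5 wedge).
ΔCS is the trapezoid between Q = 328 and Q = 353 of height $5: ½ · (353 + 328) · 5 = $1702.5.

Consumer surplus falls by $1702.5 thousand.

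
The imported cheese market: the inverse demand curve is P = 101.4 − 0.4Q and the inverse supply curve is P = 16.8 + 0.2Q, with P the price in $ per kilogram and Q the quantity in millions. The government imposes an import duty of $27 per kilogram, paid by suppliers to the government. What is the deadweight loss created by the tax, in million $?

Inverting to Q(P) form: Qd = 253.5 − 2.5P; Qs = 5P − 84.
Without the tax, 253.5 − 2.5P = 5P − 84 gives 7.5P = 337.5, so P* = $45 and Q* = 141.
With the tax collected from suppliers, supply shifts: Qs = 5(P − 27) − 84.
New equilibrium: buyers pay $63, suppliers receive $36, Q = 96. (Wedge: Pb − Ps = 27.)
Quantity falls by |ΔQ| = |141 − 96| = 45.
DWL = ½ · t · |ΔQ| = ½ · 27 · 45 = $607.5.

Deadweight loss = $607.5 million.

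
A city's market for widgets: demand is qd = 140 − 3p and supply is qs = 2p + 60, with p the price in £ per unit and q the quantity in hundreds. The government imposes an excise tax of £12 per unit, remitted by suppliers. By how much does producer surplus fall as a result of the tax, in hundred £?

Producer surplus falls by £610.56 hundred.

Without the tax, 140 − 3p = 2p + 60 gives 5p = 80, so p* = £16 and q* = 92.
With the tax collected from suppliers, supply shifts: qs = 2(p − 12) + 60.
Solving gives q = 77.6 with buyers paying £20.8 and suppliers receiving £8.8 (the £12 wedge).
ΔPS is the trapezoid between Q = 77.6 and Q = 92 of height £7.2: ½ · (92 + 77.6) · 7.2 = £610.56.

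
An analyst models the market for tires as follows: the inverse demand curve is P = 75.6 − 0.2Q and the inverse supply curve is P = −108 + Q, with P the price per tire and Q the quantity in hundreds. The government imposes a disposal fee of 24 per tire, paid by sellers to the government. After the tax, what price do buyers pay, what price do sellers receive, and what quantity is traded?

Rewrite in direct form: Qd = 378 − 5P and Qs = P + 108.
Before the tax: set 378 − 5P = P + 108 → P* = 45, Q* = 153.
With the tax collected from sellers, supply shifts: Qs = (P − 24) + 108.
Solving gives Q = 133 with buyers paying 49 and sellers receiving 25 (the 24 wedge).
The less price-elastic side of the market bears the larger share of a per-unit tax.

Buyers pay 49; sellers receive 25; quantity = 133.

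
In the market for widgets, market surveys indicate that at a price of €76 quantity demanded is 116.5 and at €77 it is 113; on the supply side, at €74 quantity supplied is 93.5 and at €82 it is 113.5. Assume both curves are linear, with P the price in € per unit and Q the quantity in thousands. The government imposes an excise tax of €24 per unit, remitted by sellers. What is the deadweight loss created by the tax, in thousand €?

Deadweight loss = €420 thousand.

Demand slope: (113 − 116.5)/(77 − 76) = -3.5, so Qd = 382.5 − 3.5P.
Supply slope: (113.5 − 93.5)/(82 − 74) = 2.5, so Qs = 2.5P − 91.5.
Before the tax: set 382.5 − 3.5P = 2.5P − 91.5 → P* = €79, Q* = 106.
With the tax collected from sellers, supply shifts: Qs = 2.5(P − 24) − 91.5.
New equilibrium: buyers pay €89, sellers receive €65, Q = 71. (Wedge: Pb − Ps = 24.)
Quantity falls by |ΔQ| = |106 − 71| = 35.
DWL = ½ · t · |ΔQ| = ½ · 24 · 35 = €420.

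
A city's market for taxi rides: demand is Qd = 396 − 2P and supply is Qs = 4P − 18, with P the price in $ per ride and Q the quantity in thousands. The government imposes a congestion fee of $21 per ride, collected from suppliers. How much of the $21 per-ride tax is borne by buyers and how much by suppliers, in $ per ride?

Buyers bear $14 per ride; suppliers bear $7 per ride.

Before the tax: set 396 − 2P = 4P − 18 → P* = $69, Q* = 258.
With the tax collected from suppliers, supply shifts: Qs = 4(P − 21) − 18.
Solving gives Q = 230 with buyers paying $83 and suppliers receiving $62 (the $21 wedge).
Burden on buyers: $14; on suppliers: $7. (They sum to $21.)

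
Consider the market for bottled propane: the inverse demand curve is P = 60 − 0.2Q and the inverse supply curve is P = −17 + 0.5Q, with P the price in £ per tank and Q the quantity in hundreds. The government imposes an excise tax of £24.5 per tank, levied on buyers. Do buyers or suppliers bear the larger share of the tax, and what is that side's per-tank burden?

Suppliers bear the larger share: £17.5 per tank.

Inverting to Q(P) form: Qd = 300 − 5P; Qs = 2P + 34.
Before the tax: set 300 − 5P = 2P + 34 → P* = £38, Q* = 110.
With the tax collected from buyers, demand (in seller-price terms) shifts: Qd = 300 − 5(P + 24.5).
Solving gives Q = 75 with buyers paying £45 and suppliers receiving £20.5 (the £24.5 wedge).
Per-tank burden: buyers £7, suppliers £17.5.
Suppliers take the larger share because supply is less price-elastic here (demand slope 5 vs supply slope 2).
The less price-elastic side of the market bears the larger share of a per-unit tax.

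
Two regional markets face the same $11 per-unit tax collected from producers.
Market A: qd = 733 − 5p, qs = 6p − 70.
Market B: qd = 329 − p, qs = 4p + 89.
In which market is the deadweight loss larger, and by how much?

Market A, by $116.6.

Market A: pre-tax p* = $73, q* = 368; post-tax q = 338; deadweight loss = $165.
Market B: pre-tax p* = $48, q* = 281; post-tax q = 272.2; deadweight loss = $48.4.
Difference: $165 vs $48.4 → market A is larger by $116.6.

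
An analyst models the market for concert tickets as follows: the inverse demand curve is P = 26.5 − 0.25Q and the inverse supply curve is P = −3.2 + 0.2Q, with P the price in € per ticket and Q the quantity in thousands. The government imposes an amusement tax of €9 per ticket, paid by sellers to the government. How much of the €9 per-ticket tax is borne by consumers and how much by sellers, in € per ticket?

Rewrite in direct form: Qd = 106 − 4P and Qs = 5P + 16.
Without the tax, 106 − 4P = 5P + 16 gives 9P = 90, so P* = €10 and Q* = 66.
With the tax collected from sellers, supply shifts: Qs = 5(P − 9) + 16.
New equilibrium: consumers pay €15, sellers receive €6, Q = 46. (Wedge: Pb − Ps = 9.)
Burden on consumers: €5; on sellers: €4. (They sum to €9.)
The less price-elastic side of the market bears the larger share of a per-unit tax.

Consumers bear €5 per ticket; sellers bear €4 per ticket.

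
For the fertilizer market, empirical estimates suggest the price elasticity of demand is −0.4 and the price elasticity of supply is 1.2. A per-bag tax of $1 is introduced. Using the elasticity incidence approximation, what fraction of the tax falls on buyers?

Incidence ratio: buyers' share ≈ εs / (εs + |εd|) = 1.2 / (1.2 + 0.4) = 0.75.
Supply is the more elastic side, so buyers bear the larger share.

Buyers' share ≈ 0.75.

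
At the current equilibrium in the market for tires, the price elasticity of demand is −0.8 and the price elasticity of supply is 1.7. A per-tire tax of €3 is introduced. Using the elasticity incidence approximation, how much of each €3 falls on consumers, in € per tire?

Consumers bear ≈ €2.04 per tire.

Incidence ratio: consumers' share ≈ εs / (εs + |εd|) = 1.7 / (1.7 + 0.8) = 0.68.
So consumers bear ≈ 0.68 × €3 = €2.04; sellers bear €0.96.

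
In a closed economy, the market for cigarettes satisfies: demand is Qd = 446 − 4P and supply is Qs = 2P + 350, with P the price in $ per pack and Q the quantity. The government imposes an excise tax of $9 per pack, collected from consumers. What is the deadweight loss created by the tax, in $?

Before the tax: set 446 − 4P = 2P + 350 → P* = $16, Q* = 382.
With the tax collected from consumers, demand (in seller-price terms) shifts: Qd = 446 − 4(P + 9).
New equilibrium: consumers pay $19, producers receive $10, Q = 370. (Wedge: Pb − Ps = 9.)
Quantity falls by |ΔQ| = |382 − 370| = 12.
DWL = ½ · t · |ΔQ| = ½ · 9 · 12 = $54.

Deadweight loss = $54.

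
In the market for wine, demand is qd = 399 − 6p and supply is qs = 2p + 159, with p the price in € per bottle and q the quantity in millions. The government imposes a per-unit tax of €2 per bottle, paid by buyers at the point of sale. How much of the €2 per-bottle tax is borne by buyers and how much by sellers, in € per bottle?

Buyers bear €0.5 per bottle; sellers bear €1.5 per bottle.

Before the tax: set 399 − 6p = 2p + 159 → p* = €30, q* = 219.
With the tax collected from buyers, demand (in seller-price terms) shifts: qd = 399 − 6(p + 2).
Solving gives q = 216 with buyers paying €30.5 and sellers receiving €28.5 (the €2 wedge).
Burden on buyers: €0.5; on sellers: €1.5. (They sum to €2.)
The less price-elastic side of the market bears the larger share of a per-unit tax.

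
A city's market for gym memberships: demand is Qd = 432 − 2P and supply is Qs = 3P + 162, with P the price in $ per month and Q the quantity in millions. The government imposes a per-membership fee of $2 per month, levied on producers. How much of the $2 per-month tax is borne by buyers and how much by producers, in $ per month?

Without the tax, 432 − 2P = 3P + 162 gives 5P = 270, so P* = $54 and Q* = 324.
With the tax collected from producers, supply shifts: Qs = 3(P − 2) + 162.
New equilibrium: buyers pay $55.2, producers receive $53.2, Q = 321.6. (Wedge: Pb − Ps = 2.)
Burden on buyers: $1.2; on producers: $0.8. (They sum to $2.)

Buyers bear $1.2 per month; producers bear $0.8 per month.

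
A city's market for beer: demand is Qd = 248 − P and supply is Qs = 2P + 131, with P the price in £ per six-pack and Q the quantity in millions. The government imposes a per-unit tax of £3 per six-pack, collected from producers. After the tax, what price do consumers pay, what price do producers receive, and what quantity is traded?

Without the tax, 248 − P = 2P + 131 gives 3P = 117, so P* = £39 and Q* = 209.
With the tax collected from producers, supply shifts: Qs = 2(P − 3) + 131.
Solving gives Q = 207 with consumers paying £41 and producers receiving £38 (the £3 wedge).

Consumers pay £41; producers receive £38; quantity = 207.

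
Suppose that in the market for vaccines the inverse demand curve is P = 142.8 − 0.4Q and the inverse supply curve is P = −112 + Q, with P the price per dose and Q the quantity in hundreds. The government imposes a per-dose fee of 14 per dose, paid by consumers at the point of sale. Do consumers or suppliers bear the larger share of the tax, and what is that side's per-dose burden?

Rewrite in direct form: Qd = 357 − 2.5P and Qs = P + 112.
Before the tax: set 357 − 2.5P = P + 112 → P* = 70, Q* = 182.
With the tax collected from consumers, demand (in seller-price terms) shifts: Qd = 357 − 2.5(P + 14).
New equilibrium: consumers pay 74, suppliers receive 60, Q = 172. (Wedge: Pb − Ps = 14.)
Per-dose burden: consumers 4, suppliers 10.
Suppliers take the larger share because supply is less price-elastic here (demand slope 2.5 vs supply slope 1).

Suppliers bear the larger share: 10 per dose.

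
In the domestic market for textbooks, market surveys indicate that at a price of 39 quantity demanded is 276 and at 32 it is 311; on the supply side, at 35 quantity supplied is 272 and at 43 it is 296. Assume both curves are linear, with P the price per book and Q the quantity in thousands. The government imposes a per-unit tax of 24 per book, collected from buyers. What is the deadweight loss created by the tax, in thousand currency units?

Deadweight loss = 540 thousand.

Demand slope: (311 − 276)/(32 − 39) = -5, so Qd = 471 − 5P.
Supply slope: (296 − 272)/(43 − 35) = 3, so Qs = 3P + 167.
Before the tax: set 471 − 5P = 3P + 167 → P* = 38, Q* = 281.
With the tax collected from buyers, demand (in seller-price terms) shifts: Qd = 471 − 5(P + 24).
Solving gives Q = 236 with buyers paying 47 and suppliers receiving 23 (the 24 wedge).
Quantity falls by |ΔQ| = |281 − 236| = 45.
DWL = ½ · t · |ΔQ| = ½ · 24 · 45 = 540.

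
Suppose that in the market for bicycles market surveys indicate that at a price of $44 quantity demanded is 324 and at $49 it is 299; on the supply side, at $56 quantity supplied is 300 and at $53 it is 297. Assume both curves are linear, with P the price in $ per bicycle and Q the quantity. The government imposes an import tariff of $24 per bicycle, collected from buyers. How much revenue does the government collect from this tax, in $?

Demand slope: (299 − 324)/(49 − 44) = -5, so Qd = 544 − 5P.
Supply slope: (297 − 300)/(53 − 56) = 1, so Qs = P + 244.
Before the tax: set 544 − 5P = P + 244 → P* = $50, Q* = 294.
With the tax collected from buyers, demand (in seller-price terms) shifts: Qd = 544 − 5(P + 24).
Solving gives Q = 274 with buyers paying $54 and sellers receiving $30 (the $24 wedge).
Revenue = t · Q = 24 · 274 = $6576.

Tax revenue = $6576.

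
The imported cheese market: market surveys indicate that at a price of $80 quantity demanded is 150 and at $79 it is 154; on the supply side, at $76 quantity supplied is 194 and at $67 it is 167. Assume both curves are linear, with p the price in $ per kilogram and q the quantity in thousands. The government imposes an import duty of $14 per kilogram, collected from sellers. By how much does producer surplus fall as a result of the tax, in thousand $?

Producer surplus falls by $1360 thousand.

Demand slope: (154 − 150)/(79 − 80) = -4, so qd = 470 − 4p.
Supply slope: (167 − 194)/(67 − 76) = 3, so qs = 3p − 34.
Before the tax: set 470 − 4p = 3p − 34 → p* = $72, q* = 182.
With the tax collected from sellers, supply shifts: qs = 3(p − 14) − 34.
Solving gives q = 158 with buyers paying $78 and sellers receiving $64 (the $14 wedge).
ΔPS is the trapezoid between Q = 158 and Q = 182 of height $8: ½ · (182 + 158) · 8 = $1360.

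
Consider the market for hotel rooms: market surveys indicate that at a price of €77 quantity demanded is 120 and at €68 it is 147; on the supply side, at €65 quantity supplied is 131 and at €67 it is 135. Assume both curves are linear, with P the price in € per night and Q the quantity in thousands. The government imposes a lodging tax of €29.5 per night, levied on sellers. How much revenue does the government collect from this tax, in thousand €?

Demand slope: (147 − 120)/(68 − 77) = -3, so Qd = 351 − 3P.
Supply slope: (135 − 131)/(67 − 65) = 2, so Qs = 2P + 1.
Before the tax: set 351 − 3P = 2P + 1 → P* = €70, Q* = 141.
With the tax collected from sellers, supply shifts: Qs = 2(P − 29.5) + 1.
Solving gives Q = 105.6 with consumers paying €81.8 and sellers receiving €52.3 (the €29.5 wedge).
Revenue = t · Q = 29.5 · 105.6 = €3115.2.

Tax revenue = €3115.2 thousand.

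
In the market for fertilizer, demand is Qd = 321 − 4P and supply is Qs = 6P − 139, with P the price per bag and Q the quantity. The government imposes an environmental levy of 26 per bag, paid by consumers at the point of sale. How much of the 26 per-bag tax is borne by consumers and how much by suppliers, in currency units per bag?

Before the tax: set 321 − 4P = 6P − 139 → P* = 46, Q* = 137.
With the tax collected from consumers, demand (in seller-price terms) shifts: Qd = 321 − 4(P + 26).
New equilibrium: consumers pay 61.6, suppliers receive 35.6, Q = 74.6. (Wedge: Pb − Ps = 26.)
Burden on consumers: 15.6; on suppliers: 10.4. (They sum to 26.)

Consumers bear 15.6 per bag; suppliers bear 10.4 per bag.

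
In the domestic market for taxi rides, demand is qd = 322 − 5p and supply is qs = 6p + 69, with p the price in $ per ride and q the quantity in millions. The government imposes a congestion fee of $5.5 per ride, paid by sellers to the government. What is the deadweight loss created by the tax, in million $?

Before the tax: set 322 − 5p = 6p + 69 → p* = $23, q* = 207.
With the tax collected from sellers, supply shifts: qs = 6(p − 5.5) + 69.
Solving gives q = 192 with consumers paying $26 and sellers receiving $20.5 (the $5.5 wedge).
Quantity falls by |ΔQ| = |207 − 192| = 15.
DWL = ½ · t · |ΔQ| = ½ · 5.5 · 15 = $41.25.

Deadweight loss = $41.25 million.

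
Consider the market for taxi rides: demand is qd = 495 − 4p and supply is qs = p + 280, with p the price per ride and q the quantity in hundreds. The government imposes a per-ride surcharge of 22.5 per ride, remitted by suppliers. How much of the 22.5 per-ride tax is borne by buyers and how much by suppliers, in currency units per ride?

Without the tax, 495 − 4p = p + 280 gives 5p = 215, so p* = 43 and q* = 323.
With the tax collected from suppliers, supply shifts: qs = (p − 22.5) + 280.
New equilibrium: buyers pay 47.5, suppliers receive 25, q = 305. (Wedge: pb − ps = 22.5.)
Burden on buyers: 4.5; on suppliers: 18. (They sum to 22.5.)

Buyers bear 4.5 per ride; suppliers bear 18 per ride.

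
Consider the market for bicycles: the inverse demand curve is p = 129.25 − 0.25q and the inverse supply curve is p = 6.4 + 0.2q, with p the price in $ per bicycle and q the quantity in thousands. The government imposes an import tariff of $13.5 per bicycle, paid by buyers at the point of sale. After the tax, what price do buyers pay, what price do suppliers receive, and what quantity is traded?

Rewrite in direct form: qd = 517 − 4p and qs = 5p − 32.
Before the tax: set 517 − 4p = 5p − 32 → p* = $61, q* = 273.
With the tax collected from buyers, demand (in seller-price terms) shifts: qd = 517 − 4(p + 13.5).
Solving gives q = 243 with buyers paying $68.5 and suppliers receiving $55 (the $13.5 wedge).
The less price-elastic side of the market bears the larger share of a per-unit tax.

Buyers pay $68.5; suppliers receive $55; quantity = 243.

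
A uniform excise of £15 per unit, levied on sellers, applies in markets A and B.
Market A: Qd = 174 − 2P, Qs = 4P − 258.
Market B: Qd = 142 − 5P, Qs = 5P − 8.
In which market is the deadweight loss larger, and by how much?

Market B, by £131.25.

Market A: pre-tax P* = £72, Q* = 30; post-tax Q = 10; deadweight loss = £150.
Market B: pre-tax P* = £15, Q* = 67; post-tax Q = 29.5; deadweight loss = £281.25.
Difference: £150 vs £281.25 → market B is larger by £131.25.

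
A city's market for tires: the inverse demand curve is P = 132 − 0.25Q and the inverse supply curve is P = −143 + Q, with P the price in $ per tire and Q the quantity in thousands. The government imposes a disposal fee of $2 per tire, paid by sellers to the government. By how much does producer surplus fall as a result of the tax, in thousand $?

Producer surplus falls by $350.72 thousand.

Rewrite in direct form: Qd = 528 − 4P and Qs = P + 143.
Without the tax, 528 − 4P = P + 143 gives 5P = 385, so P* = $77 and Q* = 220.
With the tax collected from sellers, supply shifts: Qs = (P − 2) + 143.
New equilibrium: consumers pay $77.4, sellers receive $75.4, Q = 218.4. (Wedge: Pb − Ps = 2.)
ΔPS is the trapezoid between Q = 218.4 and Q = 220 of height $1.6: ½ · (220 + 218.4) · 1.6 = $350.72.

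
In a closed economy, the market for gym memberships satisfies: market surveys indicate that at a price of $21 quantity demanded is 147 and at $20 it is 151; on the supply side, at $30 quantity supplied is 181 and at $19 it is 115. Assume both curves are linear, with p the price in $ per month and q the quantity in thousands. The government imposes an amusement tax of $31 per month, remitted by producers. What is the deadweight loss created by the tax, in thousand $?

Demand slope: (151 − 147)/(20 − 21) = -4, so qd = 231 − 4p.
Supply slope: (115 − 181)/(19 − 30) = 6, so qs = 6p + 1.
Before the tax: set 231 − 4p = 6p + 1 → p* = $23, q* = 139.
With the tax collected from producers, supply shifts: qs = 6(p − 31) + 1.
New equilibrium: buyers pay $41.6, producers receive $10.6, q = 64.6. (Wedge: pb − ps = 31.)
Quantity falls by |ΔQ| = |139 − 64.6| = 74.4.
DWL = ½ · t · |ΔQ| = ½ · 31 · 74.4 = $1153.2.

Deadweight loss = $1153.2 thousand.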